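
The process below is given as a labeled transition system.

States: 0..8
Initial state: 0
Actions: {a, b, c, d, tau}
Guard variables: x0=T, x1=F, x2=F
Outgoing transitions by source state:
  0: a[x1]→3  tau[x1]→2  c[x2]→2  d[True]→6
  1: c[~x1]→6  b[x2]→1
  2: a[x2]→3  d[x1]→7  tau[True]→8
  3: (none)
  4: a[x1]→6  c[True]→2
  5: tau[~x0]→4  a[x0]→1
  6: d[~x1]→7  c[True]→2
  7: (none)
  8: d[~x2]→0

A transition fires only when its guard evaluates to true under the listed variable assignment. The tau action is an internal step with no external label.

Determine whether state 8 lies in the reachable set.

Answer: REACHABLE

Working:
8 transition(s) survive guard evaluation.
Layer 0: {0}
Layer 1: {6}  cumulative {0,6}
Layer 2: {2,7}  cumulative {0,2,6,7}
Layer 3: {8}  cumulative {0,2,6,7,8}
Reachable = {0,2,6,7,8}
witness 8: d·c·tau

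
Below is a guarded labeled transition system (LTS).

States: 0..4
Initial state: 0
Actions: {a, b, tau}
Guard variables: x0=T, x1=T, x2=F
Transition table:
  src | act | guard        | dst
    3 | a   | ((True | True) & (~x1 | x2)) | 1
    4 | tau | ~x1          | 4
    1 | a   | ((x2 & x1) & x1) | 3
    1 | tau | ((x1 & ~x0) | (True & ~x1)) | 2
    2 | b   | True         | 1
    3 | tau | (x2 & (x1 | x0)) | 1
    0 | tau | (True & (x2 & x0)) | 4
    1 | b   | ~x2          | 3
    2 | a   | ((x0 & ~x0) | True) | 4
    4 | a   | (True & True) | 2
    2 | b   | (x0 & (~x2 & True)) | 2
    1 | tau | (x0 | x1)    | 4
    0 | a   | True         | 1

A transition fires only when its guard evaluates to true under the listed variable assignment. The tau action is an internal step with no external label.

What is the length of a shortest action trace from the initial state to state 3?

Answer: 2

Trace:
Breadth-first toward 3:
  Layer 0: {0}
  Layer 1: {1}
  Layer 2: {3,4}
first hit 3 at d=2 via a·b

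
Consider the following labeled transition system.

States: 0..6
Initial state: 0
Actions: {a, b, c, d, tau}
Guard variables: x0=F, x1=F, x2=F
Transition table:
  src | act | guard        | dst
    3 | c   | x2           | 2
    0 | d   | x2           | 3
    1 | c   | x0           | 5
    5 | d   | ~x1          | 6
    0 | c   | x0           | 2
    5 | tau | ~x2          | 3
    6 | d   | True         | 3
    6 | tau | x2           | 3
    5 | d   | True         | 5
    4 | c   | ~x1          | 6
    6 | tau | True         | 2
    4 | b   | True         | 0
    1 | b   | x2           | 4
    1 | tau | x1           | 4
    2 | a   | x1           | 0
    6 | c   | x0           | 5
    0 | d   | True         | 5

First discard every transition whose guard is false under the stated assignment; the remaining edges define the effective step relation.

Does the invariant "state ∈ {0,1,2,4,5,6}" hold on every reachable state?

Allowed set {0,1,2,4,5,6}
R = {0,2,3,5,6}
  0: ok
  2: ok
  3: outside
  5: ok
  6: ok
counterexample path to 3: d·tau

Answer: INVARIANT VIOLATED at state 3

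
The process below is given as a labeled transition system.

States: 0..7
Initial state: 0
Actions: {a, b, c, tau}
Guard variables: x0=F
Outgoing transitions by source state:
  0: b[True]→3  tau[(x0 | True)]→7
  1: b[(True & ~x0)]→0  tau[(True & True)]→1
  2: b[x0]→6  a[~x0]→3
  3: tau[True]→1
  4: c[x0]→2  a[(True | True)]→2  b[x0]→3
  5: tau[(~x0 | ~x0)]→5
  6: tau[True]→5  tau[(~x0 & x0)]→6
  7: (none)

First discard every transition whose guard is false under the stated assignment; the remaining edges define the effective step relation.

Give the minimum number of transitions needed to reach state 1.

Breadth-first toward 1:
  L0 = {0}
  L1 = {3,7}
  L2 = {1}
first hit 1 at d=2 via b·tau

Answer: 2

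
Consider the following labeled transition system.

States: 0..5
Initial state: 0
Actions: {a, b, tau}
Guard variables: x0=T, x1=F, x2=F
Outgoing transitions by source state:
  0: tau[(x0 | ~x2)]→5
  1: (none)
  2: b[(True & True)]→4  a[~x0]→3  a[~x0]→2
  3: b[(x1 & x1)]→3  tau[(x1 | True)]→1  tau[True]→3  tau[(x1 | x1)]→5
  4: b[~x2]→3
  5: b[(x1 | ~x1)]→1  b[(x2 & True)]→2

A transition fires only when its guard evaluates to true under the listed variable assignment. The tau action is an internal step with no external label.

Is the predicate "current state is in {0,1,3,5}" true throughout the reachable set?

Inv-set: {0,1,3,5}
Reachable = {0,1,5}
  0: safe
  1: safe
  5: safe

Answer: INVARIANT HOLDS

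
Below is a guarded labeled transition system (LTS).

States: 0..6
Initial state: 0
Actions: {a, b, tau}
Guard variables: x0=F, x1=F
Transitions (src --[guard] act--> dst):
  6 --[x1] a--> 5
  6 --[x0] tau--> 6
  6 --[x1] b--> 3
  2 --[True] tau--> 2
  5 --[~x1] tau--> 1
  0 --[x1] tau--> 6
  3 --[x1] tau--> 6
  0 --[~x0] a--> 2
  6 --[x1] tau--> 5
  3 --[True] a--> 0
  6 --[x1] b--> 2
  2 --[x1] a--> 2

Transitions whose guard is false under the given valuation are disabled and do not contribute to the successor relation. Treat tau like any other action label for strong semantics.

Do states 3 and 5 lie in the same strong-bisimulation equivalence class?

Answer: NOT BISIMILAR

Analysis:
Refine partition for ~:
  π0 = {{0,1,2,3,4,5,6}}
  π1 = {{0,3},{1,4,6},{2,5}}
  π2 = {{0},{1,4,6},{2},{3},{5}}
5 equivalence class(es) (converged in 3)
[3]={3}  [5]={5}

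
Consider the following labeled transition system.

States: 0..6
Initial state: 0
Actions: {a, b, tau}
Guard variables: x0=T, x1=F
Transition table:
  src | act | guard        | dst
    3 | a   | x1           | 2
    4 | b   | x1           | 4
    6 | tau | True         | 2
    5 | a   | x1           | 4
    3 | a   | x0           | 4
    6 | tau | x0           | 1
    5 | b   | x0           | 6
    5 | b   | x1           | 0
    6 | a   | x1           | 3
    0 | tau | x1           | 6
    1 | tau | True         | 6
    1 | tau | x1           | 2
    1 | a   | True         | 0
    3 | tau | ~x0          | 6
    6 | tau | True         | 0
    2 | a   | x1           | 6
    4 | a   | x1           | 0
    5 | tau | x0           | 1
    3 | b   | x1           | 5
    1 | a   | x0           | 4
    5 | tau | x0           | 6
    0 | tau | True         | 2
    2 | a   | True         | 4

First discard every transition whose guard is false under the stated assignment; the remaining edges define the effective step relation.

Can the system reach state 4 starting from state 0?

Answer: REACHABLE

Analysis:
After dropping false guards: 12 live edges.
Layer 0: {0}
Layer 1: {2}  cumulative {0,2}
Layer 2: {4}  cumulative {0,2,4}
Reach set: {0,2,4}
Path to 4: tau·a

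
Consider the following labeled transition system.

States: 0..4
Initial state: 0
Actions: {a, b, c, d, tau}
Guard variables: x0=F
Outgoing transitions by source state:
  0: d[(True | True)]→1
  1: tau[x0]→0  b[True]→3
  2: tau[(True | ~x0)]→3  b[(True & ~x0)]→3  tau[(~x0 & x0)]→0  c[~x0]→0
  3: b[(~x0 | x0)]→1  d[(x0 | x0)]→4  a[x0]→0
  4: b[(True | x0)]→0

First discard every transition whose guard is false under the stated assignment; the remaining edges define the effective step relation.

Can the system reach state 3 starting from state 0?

Guard filter leaves 7 enabled edge(s).
depth 0: {0}
depth 1: {1}  cumulative {0,1}
depth 2: {3}  cumulative {0,1,3}
Reachable = {0,1,3}
witness 3: d·b

Answer: REACHABLE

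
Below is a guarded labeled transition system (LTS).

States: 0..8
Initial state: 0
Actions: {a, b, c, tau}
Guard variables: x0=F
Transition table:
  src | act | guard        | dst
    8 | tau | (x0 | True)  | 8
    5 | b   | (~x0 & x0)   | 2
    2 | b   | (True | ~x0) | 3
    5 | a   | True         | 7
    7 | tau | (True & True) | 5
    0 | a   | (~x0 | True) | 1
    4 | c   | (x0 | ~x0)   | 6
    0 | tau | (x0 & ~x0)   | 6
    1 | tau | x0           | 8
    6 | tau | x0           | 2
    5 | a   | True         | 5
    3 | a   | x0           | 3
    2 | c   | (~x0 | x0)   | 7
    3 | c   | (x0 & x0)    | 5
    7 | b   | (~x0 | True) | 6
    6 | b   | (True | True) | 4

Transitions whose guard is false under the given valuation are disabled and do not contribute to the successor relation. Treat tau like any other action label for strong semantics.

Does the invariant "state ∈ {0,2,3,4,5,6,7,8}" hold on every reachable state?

Answer: INVARIANT VIOLATED at state 1

Trace:
Inv-set: {0,2,3,4,5,6,7,8}
Reach set: {0,1}
  0: ok
  1: ✗ unsafe
counterexample path to 1: a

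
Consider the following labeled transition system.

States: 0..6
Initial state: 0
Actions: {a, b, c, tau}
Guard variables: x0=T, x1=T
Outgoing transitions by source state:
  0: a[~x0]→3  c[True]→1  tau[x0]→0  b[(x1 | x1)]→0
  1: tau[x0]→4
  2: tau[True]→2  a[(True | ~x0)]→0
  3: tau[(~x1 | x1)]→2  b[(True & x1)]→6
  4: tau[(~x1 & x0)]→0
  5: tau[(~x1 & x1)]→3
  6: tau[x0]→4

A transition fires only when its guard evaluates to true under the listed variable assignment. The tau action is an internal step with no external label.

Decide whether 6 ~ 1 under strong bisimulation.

Answer: BISIMILAR

Analysis:
Bisimulation quotient by refinement:
  P[0] = {{0,1,2,3,4,5,6}}
  P[1] = {{0},{1,6},{2},{3},{4,5}}
stable after 2 split(s): 5 block(s)
class of 6: {1,6}; class of 1: {1,6}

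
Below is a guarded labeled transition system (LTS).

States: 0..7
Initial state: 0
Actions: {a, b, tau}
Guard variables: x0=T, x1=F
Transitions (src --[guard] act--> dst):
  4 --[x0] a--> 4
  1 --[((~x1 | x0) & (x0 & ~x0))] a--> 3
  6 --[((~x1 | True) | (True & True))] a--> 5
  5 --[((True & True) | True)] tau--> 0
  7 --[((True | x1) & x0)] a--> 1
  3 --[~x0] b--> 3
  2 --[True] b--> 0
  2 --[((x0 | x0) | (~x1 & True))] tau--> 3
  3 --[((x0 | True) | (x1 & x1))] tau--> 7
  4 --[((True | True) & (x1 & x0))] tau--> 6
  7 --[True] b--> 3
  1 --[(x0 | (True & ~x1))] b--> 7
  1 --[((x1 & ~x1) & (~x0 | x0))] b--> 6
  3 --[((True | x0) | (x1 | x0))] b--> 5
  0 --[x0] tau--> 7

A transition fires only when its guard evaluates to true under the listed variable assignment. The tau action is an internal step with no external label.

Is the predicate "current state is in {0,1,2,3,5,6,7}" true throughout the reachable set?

Allowed set {0,1,2,3,5,6,7}
R = {0,1,3,5,7}
  0: safe
  1: safe
  3: safe
  5: safe
  7: safe

Answer: INVARIANT HOLDS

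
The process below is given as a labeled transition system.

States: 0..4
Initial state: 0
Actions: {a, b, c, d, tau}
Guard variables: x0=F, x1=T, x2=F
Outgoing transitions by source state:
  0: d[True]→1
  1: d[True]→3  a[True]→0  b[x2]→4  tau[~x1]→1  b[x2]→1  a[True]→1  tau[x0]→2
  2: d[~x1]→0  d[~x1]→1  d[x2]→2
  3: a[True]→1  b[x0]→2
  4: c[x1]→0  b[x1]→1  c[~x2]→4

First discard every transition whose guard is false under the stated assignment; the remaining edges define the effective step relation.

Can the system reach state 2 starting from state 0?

8 transition(s) survive guard evaluation.
L0 = {0}
L1 = {1}  now seen {0,1}
L2 = {3}  now seen {0,1,3}
R = {0,1,3}

Answer: UNREACHABLE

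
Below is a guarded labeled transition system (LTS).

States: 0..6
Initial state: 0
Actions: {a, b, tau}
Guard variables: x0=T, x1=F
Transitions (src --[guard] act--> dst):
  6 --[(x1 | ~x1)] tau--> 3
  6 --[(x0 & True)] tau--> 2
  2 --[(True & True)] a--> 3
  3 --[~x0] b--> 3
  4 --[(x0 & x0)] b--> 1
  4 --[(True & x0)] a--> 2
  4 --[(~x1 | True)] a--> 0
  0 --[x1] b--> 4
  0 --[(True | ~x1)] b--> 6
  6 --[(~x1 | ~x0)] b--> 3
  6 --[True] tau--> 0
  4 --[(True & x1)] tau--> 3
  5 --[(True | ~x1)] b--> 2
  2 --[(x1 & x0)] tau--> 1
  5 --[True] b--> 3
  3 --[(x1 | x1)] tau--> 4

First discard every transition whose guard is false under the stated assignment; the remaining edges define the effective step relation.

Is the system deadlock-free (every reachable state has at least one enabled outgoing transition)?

Answer: DEADLOCK at state 3

Working:
Reachable = {0,2,3,6}
  0: b→6  [1 out]
  2: a→3  [1 out]
  3: ∅  [STUCK]
  6: b→3  tau→0  tau→2  tau→3  [4 out]
Path to 3: b·tau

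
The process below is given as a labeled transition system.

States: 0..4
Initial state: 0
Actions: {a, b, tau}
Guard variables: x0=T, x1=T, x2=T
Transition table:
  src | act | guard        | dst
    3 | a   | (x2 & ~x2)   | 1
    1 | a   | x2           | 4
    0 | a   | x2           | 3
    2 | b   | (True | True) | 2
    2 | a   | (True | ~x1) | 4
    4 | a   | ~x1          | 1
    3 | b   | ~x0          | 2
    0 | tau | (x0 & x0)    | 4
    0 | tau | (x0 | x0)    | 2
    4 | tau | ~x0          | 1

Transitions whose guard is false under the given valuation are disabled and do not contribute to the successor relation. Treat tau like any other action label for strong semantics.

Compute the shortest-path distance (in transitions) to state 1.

Answer: UNREACHABLE

Analysis:
Breadth-first toward 1:
  L0 = {0}
  L1 = {2,3,4}
1 never appears.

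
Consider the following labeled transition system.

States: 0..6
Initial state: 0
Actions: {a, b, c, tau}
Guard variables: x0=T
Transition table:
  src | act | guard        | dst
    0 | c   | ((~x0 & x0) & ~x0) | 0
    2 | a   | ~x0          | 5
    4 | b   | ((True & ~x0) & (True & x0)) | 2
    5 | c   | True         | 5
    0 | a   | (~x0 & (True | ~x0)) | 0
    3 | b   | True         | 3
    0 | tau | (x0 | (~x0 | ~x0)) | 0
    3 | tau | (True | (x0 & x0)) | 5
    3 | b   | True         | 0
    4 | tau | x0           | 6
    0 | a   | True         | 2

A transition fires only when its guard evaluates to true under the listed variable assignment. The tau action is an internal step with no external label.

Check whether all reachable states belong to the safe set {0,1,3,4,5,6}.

Answer: INVARIANT VIOLATED at state 2

Working:
Allowed set {0,1,3,4,5,6}
Reach set: {0,2}
  0: ✓
  2: outside
reach 2 via a — violates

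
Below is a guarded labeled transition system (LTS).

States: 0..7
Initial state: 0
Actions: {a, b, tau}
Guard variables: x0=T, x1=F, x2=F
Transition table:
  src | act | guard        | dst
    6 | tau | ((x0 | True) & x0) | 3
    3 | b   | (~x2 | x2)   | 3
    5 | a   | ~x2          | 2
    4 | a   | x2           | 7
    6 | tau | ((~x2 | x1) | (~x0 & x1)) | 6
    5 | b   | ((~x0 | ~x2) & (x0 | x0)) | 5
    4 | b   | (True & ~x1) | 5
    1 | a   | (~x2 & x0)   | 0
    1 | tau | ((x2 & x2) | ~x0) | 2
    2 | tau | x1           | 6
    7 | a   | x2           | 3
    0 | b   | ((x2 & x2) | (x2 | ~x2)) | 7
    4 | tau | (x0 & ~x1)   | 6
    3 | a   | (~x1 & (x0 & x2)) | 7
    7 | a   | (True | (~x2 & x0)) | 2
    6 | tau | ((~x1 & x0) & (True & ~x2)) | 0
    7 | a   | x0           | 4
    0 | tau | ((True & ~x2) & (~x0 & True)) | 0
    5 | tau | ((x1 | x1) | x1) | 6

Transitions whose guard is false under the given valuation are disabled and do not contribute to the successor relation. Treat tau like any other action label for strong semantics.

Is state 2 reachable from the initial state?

Guard filter leaves 12 enabled edge(s).
L0 = {0}
L1 = {7}  now seen {0,7}
L2 = {2,4}  now seen {0,2,4,7}
L3 = {5,6}  now seen {0,2,4,5,6,7}
L4 = {3}  now seen {0,2,3,4,5,6,7}
Reachable = {0,2,3,4,5,6,7}
witness 2: b·a

Answer: REACHABLE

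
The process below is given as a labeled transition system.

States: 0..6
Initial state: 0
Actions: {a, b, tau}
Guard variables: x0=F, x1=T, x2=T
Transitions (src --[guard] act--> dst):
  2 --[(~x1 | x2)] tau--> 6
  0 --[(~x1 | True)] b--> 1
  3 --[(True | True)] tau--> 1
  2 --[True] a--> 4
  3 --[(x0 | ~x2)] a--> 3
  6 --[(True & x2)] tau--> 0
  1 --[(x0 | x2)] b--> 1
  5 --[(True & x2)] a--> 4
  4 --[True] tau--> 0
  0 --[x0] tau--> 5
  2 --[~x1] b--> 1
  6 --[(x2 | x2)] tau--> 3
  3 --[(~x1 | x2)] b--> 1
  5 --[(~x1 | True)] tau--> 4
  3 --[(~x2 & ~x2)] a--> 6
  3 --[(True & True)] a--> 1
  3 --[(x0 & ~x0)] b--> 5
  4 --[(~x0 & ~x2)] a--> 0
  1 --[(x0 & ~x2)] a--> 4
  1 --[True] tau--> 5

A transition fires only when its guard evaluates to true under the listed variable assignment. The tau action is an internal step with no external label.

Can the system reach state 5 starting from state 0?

Guard filter leaves 13 enabled edge(s).
L0 = {0}
L1 = {1}  now seen {0,1}
L2 = {5}  now seen {0,1,5}
L3 = {4}  now seen {0,1,4,5}
Reachable = {0,1,4,5}
Path to 5: b·tau

Answer: REACHABLE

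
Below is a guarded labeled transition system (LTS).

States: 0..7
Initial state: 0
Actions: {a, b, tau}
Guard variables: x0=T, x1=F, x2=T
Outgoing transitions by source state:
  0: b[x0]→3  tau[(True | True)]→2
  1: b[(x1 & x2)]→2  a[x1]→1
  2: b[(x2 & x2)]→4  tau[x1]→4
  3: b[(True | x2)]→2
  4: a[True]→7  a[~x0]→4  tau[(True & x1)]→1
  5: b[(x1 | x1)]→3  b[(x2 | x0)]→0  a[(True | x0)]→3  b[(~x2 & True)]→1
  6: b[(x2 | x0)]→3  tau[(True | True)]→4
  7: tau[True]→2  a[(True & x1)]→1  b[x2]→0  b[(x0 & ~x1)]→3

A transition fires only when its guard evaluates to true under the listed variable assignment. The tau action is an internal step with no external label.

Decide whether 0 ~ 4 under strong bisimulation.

Answer: NOT BISIMILAR

Analysis:
Refine partition for ~:
  π0 = {{0,1,2,3,4,5,6,7}}
  π1 = {{0,6,7},{1},{2,3},{4},{5}}
  π2 = {{0},{1},{2},{3},{4},{5},{6},{7}}
stable after 3 split(s): 8 block(s)
0∈{0}, 4∈{4}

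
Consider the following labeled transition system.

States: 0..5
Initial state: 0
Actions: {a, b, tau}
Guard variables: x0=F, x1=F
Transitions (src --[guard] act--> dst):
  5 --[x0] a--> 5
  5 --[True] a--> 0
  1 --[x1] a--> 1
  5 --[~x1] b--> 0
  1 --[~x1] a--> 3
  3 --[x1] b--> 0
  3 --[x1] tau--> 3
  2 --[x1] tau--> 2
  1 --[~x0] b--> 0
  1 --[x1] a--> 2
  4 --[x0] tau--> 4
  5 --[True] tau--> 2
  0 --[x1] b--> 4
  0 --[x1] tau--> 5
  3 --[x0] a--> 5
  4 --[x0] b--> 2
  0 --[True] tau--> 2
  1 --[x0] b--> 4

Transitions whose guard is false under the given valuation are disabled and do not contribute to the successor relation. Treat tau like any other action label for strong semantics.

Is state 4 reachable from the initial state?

Answer: UNREACHABLE

Analysis:
After dropping false guards: 6 live edges.
L0 = {0}
L1 = {2}  total {0,2}
Reach set: {0,2}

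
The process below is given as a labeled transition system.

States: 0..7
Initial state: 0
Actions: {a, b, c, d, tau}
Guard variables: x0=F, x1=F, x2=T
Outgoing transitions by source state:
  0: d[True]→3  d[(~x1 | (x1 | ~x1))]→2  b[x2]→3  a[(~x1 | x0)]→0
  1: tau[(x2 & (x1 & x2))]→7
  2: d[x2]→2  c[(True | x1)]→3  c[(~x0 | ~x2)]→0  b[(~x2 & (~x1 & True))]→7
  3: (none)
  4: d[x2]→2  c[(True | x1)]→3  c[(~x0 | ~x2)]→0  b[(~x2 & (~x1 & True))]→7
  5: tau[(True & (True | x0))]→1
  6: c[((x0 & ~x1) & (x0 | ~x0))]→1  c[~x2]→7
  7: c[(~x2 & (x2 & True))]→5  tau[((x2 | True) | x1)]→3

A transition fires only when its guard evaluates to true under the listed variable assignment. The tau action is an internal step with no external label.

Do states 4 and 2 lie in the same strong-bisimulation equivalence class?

Refine partition for ~:
  P[0] = {{0,1,2,3,4,5,6,7}}
  P[1] = {{0},{1,3,6},{2,4},{5,7}}
4 equivalence class(es) (converged in 2)
[4]={2,4}  [2]={2,4}

Answer: BISIMILAR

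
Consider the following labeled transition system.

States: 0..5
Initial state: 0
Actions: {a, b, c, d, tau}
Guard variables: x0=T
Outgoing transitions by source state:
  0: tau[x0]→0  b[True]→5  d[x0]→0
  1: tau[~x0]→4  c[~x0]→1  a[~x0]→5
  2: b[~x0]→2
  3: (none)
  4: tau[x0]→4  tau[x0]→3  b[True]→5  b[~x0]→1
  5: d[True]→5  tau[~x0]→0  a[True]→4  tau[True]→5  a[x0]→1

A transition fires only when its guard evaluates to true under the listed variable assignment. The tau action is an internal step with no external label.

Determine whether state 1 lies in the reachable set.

Answer: REACHABLE

Trace:
Guard filter leaves 10 enabled edge(s).
depth 0: {0}
depth 1: {5}  now seen {0,5}
depth 2: {1,4}  now seen {0,1,4,5}
depth 3: {3}  now seen {0,1,3,4,5}
R = {0,1,3,4,5}
trace reaching 1: b·a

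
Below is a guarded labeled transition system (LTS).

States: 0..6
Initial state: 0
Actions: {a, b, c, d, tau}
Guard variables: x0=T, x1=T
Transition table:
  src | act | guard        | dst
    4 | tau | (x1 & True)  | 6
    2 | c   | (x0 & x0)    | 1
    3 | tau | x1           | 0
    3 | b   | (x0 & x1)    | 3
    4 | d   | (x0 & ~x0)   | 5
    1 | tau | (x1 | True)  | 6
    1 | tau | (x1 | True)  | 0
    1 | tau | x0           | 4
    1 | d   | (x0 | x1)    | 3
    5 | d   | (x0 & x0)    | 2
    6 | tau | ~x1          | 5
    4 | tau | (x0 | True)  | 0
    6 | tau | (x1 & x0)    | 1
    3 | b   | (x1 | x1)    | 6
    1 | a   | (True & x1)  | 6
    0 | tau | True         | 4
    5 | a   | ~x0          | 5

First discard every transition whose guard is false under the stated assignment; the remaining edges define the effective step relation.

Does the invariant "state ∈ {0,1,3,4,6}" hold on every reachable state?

Answer: INVARIANT HOLDS

Analysis:
Allowed set {0,1,3,4,6}
Reach set: {0,1,3,4,6}
  0: ✓
  1: ✓
  3: ✓
  4: ✓
  6: ✓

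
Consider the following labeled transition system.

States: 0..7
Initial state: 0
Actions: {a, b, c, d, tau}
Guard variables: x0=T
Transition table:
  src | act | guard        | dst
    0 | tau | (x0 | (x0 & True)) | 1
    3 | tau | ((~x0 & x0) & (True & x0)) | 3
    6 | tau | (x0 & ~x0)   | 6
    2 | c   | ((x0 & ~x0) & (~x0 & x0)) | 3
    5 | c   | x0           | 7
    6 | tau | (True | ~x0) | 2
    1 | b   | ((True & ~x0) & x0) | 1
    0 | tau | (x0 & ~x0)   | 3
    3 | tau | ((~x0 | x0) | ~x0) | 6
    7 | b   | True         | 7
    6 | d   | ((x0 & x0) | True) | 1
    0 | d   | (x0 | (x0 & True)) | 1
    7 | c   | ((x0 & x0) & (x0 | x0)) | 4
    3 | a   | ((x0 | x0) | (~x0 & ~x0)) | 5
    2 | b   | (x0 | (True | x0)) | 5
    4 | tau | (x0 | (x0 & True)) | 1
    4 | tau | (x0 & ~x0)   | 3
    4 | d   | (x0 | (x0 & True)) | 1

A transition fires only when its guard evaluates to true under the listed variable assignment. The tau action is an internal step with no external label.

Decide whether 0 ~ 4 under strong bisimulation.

Bisimulation quotient by refinement:
  P[0] = {{0,1,2,3,4,5,6,7}}
  P[1] = {{0,4,6},{1},{2},{3},{5},{7}}
  P[2] = {{0,4},{1},{2},{3},{5},{6},{7}}
Fixed point at round 3; 7 class(es).
class of 0: {0,4}; class of 4: {0,4}

Answer: BISIMILAR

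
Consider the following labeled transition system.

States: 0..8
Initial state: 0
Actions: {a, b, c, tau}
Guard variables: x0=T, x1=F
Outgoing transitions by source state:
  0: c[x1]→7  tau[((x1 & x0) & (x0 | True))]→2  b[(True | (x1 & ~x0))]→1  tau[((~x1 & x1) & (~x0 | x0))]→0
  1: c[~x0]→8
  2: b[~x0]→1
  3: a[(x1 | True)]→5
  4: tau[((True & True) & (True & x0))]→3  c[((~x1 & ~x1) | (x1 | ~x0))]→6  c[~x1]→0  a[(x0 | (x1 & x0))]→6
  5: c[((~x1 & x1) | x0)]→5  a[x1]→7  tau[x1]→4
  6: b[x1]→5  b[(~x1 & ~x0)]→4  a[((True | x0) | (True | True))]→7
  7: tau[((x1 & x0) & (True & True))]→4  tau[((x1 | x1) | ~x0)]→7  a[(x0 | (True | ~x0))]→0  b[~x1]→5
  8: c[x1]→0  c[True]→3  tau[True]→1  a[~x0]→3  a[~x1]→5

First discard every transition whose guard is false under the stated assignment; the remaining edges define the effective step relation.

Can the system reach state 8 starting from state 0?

After dropping false guards: 13 live edges.
L0 = {0}
L1 = {1}  now seen {0,1}
R = {0,1}

Answer: UNREACHABLE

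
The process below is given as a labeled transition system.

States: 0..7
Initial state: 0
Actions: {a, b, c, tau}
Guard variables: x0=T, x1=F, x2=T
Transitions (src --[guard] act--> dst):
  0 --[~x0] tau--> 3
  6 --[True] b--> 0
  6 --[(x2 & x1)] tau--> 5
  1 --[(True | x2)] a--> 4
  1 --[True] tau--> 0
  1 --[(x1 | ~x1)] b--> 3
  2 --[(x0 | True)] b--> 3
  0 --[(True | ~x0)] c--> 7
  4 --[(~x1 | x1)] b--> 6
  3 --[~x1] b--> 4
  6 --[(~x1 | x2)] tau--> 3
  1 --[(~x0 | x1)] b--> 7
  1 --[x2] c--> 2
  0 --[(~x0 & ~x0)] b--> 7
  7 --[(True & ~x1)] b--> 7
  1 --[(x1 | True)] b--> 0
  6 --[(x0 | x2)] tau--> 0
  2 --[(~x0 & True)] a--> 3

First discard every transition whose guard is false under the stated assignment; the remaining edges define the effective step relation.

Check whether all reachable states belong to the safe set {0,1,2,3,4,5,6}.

Answer: INVARIANT VIOLATED at state 7

Analysis:
Allowed set {0,1,2,3,4,5,6}
Reach set: {0,7}
  0: ✓
  7: outside
counterexample path to 7: c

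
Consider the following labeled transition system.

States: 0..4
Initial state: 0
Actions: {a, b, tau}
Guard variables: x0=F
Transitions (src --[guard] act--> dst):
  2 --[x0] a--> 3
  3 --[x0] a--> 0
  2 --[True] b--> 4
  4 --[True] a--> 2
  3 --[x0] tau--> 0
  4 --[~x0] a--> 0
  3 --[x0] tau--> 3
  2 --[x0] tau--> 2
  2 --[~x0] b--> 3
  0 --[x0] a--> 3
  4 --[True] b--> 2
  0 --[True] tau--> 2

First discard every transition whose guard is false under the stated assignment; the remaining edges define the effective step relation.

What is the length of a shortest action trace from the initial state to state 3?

Layered search for 3:
  L0 = {0}
  L1 = {2}
  L2 = {3,4}
depth(3)=2, e.g. tau·b

Answer: 2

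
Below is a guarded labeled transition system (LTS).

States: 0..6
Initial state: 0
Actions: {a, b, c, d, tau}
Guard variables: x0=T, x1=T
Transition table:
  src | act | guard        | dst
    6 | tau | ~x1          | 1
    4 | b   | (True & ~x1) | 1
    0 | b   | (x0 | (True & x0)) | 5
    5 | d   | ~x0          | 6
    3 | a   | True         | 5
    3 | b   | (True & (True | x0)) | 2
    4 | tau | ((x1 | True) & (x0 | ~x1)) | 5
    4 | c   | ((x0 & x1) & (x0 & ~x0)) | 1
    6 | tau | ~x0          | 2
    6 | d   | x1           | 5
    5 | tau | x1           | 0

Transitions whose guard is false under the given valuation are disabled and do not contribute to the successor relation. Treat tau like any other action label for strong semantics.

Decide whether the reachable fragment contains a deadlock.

Answer: DEADLOCK-FREE

Trace:
R = {0,5}
  0: b→5  [deg 1]
  5: tau→0  [deg 1]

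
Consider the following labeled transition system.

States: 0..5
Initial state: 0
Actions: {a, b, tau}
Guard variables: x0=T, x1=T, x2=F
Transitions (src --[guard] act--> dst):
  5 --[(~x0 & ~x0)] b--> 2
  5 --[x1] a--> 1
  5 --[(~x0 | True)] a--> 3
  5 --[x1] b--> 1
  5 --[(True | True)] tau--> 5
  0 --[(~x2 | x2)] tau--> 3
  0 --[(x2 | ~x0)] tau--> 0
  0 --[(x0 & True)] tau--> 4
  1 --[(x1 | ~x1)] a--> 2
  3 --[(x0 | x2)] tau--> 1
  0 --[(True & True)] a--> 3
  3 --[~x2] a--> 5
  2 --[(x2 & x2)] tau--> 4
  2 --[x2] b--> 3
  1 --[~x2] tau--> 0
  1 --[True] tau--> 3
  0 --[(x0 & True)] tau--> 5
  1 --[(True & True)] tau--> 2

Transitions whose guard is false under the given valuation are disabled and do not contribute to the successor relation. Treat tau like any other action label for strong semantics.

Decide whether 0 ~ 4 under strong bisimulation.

Answer: NOT BISIMILAR

Analysis:
Bisimulation quotient by refinement:
  P[0] = {{0,1,2,3,4,5}}
  P[1] = {{0,1,3},{2,4},{5}}
  P[2] = {{0},{1},{2,4},{3},{5}}
5 equivalence class(es) (converged in 3)
[0]={0}  [4]={2,4}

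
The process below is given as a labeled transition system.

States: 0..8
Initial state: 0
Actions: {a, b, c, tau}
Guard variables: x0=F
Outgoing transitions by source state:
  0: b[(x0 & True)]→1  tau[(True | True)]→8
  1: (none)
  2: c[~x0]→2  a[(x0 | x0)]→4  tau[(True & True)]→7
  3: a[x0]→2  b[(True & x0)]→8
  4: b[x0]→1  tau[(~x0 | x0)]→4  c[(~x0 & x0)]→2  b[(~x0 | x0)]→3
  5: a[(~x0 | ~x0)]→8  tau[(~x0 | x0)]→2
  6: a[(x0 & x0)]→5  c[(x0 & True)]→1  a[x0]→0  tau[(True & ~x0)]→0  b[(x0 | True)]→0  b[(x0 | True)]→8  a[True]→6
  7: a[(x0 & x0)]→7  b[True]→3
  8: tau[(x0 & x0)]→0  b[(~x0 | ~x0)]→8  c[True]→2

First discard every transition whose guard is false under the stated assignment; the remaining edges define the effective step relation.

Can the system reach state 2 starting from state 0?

Answer: REACHABLE

Trace:
14 transition(s) survive guard evaluation.
depth 0: {0}
depth 1: {8}  cumulative {0,8}
depth 2: {2}  cumulative {0,2,8}
depth 3: {7}  cumulative {0,2,7,8}
depth 4: {3}  cumulative {0,2,3,7,8}
Reach set: {0,2,3,7,8}
Path to 2: tau·c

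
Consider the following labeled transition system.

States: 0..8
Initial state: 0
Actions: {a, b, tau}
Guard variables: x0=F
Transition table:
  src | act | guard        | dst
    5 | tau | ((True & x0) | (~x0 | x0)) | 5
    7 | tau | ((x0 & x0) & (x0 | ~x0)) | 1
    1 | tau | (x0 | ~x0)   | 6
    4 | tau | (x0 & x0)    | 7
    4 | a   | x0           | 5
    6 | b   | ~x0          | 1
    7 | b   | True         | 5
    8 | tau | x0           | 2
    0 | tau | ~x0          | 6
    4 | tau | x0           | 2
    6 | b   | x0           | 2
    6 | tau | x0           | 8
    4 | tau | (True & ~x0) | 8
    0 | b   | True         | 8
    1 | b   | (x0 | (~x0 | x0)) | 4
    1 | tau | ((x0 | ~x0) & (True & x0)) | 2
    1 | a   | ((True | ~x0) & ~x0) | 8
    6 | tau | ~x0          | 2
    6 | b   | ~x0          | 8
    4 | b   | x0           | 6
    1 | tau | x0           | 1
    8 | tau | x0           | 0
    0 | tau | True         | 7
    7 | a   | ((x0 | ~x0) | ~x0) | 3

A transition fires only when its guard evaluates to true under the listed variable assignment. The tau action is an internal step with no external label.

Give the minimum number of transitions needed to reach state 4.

Breadth-first toward 4:
  Layer 0: {0}
  Layer 1: {6,7,8}
  Layer 2: {1,2,3,5}
  Layer 3: {4}
4 enters at depth 3; path tau·b·b

Answer: 3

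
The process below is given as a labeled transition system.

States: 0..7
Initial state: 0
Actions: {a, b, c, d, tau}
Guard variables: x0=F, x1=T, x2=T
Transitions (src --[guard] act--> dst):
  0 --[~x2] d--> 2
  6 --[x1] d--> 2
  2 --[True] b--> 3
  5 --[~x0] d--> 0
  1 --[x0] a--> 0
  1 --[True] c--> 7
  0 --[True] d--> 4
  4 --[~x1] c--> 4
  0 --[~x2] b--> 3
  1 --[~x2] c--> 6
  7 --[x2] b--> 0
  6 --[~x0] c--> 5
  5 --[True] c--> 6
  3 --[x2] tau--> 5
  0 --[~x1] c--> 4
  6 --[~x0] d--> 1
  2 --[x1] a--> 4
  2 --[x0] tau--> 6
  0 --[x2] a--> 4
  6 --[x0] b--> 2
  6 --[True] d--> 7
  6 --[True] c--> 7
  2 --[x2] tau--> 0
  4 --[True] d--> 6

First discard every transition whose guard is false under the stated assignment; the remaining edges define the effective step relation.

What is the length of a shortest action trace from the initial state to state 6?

Answer: 2

Working:
BFS to 6:
  L0 = {0}
  L1 = {4}
  L2 = {6}
depth(6)=2, e.g. a·d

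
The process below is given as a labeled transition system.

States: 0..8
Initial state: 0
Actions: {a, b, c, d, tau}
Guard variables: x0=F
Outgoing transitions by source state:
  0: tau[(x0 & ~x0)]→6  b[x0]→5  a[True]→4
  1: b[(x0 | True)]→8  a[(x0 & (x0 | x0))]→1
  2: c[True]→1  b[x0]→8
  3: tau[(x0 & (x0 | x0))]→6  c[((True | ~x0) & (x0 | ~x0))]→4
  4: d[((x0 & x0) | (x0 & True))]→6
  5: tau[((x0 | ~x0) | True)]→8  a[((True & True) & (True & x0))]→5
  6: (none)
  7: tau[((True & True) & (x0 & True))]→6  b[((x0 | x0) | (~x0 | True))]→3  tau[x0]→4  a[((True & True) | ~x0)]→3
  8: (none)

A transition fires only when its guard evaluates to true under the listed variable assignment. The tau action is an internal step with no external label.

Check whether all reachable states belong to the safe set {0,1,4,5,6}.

Answer: INVARIANT HOLDS

Trace:
Allowed set {0,1,4,5,6}
Reach set: {0,4}
  0: safe
  4: safe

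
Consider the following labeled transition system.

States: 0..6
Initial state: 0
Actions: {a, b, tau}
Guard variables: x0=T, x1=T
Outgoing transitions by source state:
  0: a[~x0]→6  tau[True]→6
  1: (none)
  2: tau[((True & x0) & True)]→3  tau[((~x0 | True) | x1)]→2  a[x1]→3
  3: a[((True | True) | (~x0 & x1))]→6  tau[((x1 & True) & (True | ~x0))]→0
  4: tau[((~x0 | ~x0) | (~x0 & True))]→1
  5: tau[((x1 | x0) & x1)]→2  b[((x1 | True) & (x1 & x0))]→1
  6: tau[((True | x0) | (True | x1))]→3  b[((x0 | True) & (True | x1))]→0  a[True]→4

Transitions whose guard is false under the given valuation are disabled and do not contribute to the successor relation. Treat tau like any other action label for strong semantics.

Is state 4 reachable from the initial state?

Answer: REACHABLE

Trace:
11 transition(s) survive guard evaluation.
depth 0: {0}
depth 1: {6}  cumulative {0,6}
depth 2: {3,4}  cumulative {0,3,4,6}
Reachable = {0,3,4,6}
witness 4: tau·a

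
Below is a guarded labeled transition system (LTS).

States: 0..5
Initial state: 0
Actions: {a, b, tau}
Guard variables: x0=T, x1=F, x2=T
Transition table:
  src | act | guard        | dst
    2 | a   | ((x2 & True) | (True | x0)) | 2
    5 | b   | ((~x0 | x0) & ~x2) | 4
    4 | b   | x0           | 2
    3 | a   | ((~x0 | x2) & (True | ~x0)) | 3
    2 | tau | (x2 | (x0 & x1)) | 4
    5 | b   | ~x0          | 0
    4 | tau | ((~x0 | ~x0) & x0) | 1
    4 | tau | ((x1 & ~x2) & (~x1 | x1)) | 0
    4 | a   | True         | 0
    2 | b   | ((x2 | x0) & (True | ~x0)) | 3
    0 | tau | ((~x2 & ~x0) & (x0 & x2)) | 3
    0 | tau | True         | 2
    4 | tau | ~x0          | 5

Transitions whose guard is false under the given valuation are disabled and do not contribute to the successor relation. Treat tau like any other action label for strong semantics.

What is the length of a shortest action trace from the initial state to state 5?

Answer: UNREACHABLE

Working:
Layered search for 5:
  depth 0: {0}
  depth 1: {2}
  depth 2: {3,4}
5 never appears.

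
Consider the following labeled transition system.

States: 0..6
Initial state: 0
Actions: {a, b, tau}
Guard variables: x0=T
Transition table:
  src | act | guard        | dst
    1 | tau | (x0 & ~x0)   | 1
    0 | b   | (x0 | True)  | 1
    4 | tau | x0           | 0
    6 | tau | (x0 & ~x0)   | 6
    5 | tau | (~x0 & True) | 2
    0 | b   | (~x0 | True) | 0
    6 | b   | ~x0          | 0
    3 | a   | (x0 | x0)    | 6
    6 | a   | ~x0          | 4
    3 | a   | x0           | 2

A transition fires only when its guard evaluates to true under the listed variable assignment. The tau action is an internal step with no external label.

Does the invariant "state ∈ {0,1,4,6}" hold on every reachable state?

Inv-set: {0,1,4,6}
Reach set: {0,1}
  0: ok
  1: ok

Answer: INVARIANT HOLDS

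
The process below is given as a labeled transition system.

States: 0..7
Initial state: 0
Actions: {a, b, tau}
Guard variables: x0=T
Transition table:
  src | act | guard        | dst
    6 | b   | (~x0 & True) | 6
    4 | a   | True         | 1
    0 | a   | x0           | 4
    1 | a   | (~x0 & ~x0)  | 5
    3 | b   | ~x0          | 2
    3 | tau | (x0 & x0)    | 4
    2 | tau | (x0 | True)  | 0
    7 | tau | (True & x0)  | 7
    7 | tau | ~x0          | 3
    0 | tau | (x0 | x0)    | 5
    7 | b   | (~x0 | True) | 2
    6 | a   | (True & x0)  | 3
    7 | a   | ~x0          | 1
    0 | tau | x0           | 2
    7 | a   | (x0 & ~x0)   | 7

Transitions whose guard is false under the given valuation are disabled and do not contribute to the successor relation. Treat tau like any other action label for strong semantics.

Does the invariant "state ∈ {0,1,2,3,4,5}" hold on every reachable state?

Allowed set {0,1,2,3,4,5}
Reachable = {0,1,2,4,5}
  0: ✓
  1: ✓
  2: ✓
  4: ✓
  5: ✓

Answer: INVARIANT HOLDS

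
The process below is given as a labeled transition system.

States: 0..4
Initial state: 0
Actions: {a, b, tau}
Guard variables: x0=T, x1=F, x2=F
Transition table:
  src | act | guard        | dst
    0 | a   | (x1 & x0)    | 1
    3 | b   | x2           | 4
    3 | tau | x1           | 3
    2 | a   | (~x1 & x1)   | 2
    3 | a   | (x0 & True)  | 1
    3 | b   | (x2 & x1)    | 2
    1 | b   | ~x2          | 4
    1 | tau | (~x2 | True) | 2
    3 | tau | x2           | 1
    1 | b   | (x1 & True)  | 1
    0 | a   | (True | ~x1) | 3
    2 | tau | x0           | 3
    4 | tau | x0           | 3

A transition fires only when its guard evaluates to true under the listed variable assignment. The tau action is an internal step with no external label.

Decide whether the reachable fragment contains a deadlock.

Answer: DEADLOCK-FREE

Trace:
Reachable = {0,1,2,3,4}
  0: a→3  [1 exit(s)]
  1: b→4  tau→2  [2 exit(s)]
  2: tau→3  [1 exit(s)]
  3: a→1  [1 exit(s)]
  4: tau→3  [1 exit(s)]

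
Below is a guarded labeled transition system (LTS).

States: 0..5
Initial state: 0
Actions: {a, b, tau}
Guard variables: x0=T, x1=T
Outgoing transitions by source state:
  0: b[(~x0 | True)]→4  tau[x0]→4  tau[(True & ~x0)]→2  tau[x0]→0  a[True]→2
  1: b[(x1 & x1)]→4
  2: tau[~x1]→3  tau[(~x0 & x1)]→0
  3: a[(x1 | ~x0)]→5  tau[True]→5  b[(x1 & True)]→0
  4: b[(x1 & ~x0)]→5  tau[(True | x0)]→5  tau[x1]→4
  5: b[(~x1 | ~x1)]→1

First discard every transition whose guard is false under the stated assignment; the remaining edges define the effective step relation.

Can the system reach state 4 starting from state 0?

After dropping false guards: 10 live edges.
L0 = {0}
L1 = {2,4}  cumulative {0,2,4}
L2 = {5}  cumulative {0,2,4,5}
Reachable = {0,2,4,5}
trace reaching 4: b

Answer: REACHABLE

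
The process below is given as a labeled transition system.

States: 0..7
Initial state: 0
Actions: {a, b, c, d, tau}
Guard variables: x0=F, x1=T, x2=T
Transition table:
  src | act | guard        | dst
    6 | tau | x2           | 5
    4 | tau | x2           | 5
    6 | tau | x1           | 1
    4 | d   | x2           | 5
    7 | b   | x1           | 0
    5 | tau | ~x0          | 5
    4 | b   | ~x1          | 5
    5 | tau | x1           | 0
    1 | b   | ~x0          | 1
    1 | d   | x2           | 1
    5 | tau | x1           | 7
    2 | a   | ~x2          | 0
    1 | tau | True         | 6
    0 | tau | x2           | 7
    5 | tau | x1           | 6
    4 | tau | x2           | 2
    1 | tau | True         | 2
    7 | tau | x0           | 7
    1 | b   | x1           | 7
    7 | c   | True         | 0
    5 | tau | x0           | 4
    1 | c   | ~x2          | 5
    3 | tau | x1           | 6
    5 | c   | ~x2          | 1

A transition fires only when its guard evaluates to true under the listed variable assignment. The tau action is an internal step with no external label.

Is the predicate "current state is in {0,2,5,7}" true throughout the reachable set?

Answer: INVARIANT HOLDS

Working:
Safe = {0,2,5,7}
Reachable = {0,7}
  0: ✓
  7: ✓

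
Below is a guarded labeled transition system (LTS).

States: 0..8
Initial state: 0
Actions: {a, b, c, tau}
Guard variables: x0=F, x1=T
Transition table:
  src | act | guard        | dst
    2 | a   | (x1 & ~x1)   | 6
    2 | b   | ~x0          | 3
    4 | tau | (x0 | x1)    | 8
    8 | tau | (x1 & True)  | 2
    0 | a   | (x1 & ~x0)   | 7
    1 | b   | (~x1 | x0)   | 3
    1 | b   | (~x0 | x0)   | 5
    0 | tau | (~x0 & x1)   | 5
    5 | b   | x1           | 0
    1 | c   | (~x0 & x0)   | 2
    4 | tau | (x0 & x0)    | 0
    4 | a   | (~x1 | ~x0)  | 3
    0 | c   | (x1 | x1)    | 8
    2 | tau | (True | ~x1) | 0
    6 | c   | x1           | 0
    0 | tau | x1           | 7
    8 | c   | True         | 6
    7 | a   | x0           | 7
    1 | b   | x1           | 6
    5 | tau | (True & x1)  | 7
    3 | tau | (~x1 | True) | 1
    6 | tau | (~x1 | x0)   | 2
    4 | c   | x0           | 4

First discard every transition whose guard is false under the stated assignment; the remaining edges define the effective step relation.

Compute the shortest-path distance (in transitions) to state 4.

BFS to 4:
  depth 0: {0}
  depth 1: {5,7,8}
  depth 2: {2,6}
  depth 3: {3}
  depth 4: {1}
4 never appears.

Answer: UNREACHABLE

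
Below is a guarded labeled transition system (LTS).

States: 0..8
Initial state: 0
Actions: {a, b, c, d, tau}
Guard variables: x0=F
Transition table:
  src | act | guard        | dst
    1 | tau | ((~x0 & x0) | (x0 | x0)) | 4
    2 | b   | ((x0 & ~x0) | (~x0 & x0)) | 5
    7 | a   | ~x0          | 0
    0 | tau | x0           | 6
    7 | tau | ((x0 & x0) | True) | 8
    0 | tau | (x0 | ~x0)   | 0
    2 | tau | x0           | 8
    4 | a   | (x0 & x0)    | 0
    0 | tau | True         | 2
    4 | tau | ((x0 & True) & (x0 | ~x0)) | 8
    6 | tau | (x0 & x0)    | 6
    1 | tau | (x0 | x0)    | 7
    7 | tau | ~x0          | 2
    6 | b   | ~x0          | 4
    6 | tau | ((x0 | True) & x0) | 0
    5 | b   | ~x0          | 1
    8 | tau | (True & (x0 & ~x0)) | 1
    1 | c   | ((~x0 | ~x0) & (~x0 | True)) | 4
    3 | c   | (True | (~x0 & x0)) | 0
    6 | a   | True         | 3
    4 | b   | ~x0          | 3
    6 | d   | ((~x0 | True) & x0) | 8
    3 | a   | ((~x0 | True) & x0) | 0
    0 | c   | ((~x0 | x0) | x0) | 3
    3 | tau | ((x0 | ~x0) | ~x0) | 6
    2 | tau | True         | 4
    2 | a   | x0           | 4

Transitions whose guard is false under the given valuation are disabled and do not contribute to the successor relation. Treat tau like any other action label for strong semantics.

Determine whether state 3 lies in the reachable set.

Guard filter leaves 14 enabled edge(s).
L0 = {0}
L1 = {2,3}  now seen {0,2,3}
L2 = {4,6}  now seen {0,2,3,4,6}
Reachable = {0,2,3,4,6}
Path to 3: c

Answer: REACHABLE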